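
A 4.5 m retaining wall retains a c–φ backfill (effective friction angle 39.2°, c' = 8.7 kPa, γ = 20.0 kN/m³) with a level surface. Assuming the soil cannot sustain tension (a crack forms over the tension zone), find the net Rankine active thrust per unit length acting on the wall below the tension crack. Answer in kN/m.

16.0 kN/m

K_a = 0.2255; √K_a = 0.4748.
Tension-crack depth z_c = 2c/(γ√K_a) = 2×8.7/(20.0×0.4748) = 1.832 m.
σ_a at base = K_a γ H − 2c√K_a = 0.2255×20.0×4.5 − 2×8.7×0.4748 = 12.03 kPa.
P_a = ½ × 12.03 × (H − z_c) = 0.5×12.03×2.668 = 16.05 kN/m.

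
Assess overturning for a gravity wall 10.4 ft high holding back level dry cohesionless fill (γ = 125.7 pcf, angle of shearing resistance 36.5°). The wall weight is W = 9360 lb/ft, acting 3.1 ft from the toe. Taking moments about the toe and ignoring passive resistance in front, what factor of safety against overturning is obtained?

4.85

K_a = tan²(45° − 36.5°/2) = 0.2541.
P_a = ½K_aγH² = 0.5×0.2541×125.7×10.4² = 1727 lb/ft, acting at H/3 = 3.467 ft above the base.
Overturning moment M_o = P_a × H/3 = 1727 × 3.467 = 5987.
Resisting moment M_r = W × 3.1 = 9360 × 3.1 = 29020.
FS_overturning = M_r/M_o = 29020/5987 = 4.846.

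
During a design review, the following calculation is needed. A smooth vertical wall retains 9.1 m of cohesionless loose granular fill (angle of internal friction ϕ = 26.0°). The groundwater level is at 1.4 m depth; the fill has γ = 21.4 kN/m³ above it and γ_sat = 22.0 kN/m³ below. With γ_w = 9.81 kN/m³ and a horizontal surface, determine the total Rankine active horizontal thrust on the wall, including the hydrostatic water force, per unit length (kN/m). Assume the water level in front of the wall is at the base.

530 kN/m

K_a = tan²(45° − φ/2) = 0.3905.
γ' = 22.0 − 9.81 = 12.19 kN/m³. Depth below WT = 7.7 m.
σ'_h at WT = K_a γ d_w = 11.70 kPa; at base = 11.70 + K_a γ' × 7.7 = 48.35 kPa.
P₁ (0–1.4 m) = ½×11.70×1.4 = 8.189. P₂ (1.4–9.1 m) = ½(11.70+48.35)×7.7 = 231.2.
P_w = ½ γ_w h₂² = 0.5×9.81×7.7² = 290.8. Total = 8.189+231.2+290.8 = 530.2 kN/m.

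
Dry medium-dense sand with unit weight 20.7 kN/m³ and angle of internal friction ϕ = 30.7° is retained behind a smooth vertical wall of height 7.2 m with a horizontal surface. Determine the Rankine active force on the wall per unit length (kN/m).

K_a = tan²(45° − φ/2) = 0.3240.
P_a = ½ K_a γ H² = 0.5 × 0.3240 × 20.7 × 7.2² = 173.9 kN/m.

174 kN/m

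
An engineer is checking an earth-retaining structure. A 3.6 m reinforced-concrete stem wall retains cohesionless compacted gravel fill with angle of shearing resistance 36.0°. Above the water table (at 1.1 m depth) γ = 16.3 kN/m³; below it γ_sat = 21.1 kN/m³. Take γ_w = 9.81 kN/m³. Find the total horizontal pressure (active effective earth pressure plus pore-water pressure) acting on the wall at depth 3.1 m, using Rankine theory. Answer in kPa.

K_a = (1 − sin φ)/(1 + sin φ) = 0.2596.
γ' = 21.1 − 9.81 = 11.29 kN/m³.
Effective vertical stress at 3.1 m: σ'_v = 16.3×1.1 + 11.29×2.00 = 40.51 kPa.
σ'_h = K_a σ'_v = 0.2596 × 40.51 = 10.52 kPa; u = γ_w × 2.00 = 19.62 kPa.
Total σ_h = 10.52 + 19.62 = 30.14 kPa.

30.1 kPa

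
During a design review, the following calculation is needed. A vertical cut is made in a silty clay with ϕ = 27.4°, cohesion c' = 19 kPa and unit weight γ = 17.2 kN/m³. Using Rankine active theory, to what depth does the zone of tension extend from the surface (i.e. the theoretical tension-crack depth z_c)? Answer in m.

3.63 m

K_a = tan²(45° − 27.4°/2) = 0.3697; √K_a = 0.6080.
The active pressure is zero where K_a γ z = 2c√K_a, so z_c = 2c/(γ√K_a) = 2×19/(17.2×0.6080) = 3.634 m.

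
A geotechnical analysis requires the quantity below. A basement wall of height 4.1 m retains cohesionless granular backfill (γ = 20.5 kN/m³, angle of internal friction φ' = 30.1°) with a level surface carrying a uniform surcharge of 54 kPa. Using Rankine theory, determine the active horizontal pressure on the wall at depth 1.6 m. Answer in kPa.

K_a = (1 − sin φ)/(1 + sin φ) = 0.3320.
σ_v = γz + q = 20.5 × 1.6 + 54 = 86.80 kPa.
σ_h = K_a σ_v = 0.3320 × 86.80 = 28.82 kPa.

28.8 kPa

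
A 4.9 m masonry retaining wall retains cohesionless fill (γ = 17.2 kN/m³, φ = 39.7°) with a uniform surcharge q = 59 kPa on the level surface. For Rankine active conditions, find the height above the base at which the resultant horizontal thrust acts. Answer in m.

2.11 m

K_a = 0.2204.
Triangular part P₁ = ½K_aγH² = 45.52 at H/3 = 1.633 m; rectangular part P₂ = K_a q H = 63.73 at H/2 = 2.450 m.
ȳ = (P₁·1.633 + P₂·2.450)/(P₁+P₂) = 2.110 m.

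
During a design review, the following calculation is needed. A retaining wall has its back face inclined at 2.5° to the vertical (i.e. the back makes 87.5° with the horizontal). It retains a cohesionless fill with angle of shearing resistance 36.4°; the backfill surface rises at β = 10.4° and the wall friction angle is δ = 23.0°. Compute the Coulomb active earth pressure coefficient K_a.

K_a = sin²(α+φ) / [sin²α · sin(α−δ) · (1 + √{sin(φ+δ)sin(φ−β) / (sin(α−δ)sin(α+β))})²].
With α = 87.5°, φ = 36.4°, δ = 23.0°, β = 10.4°: K_a = 0.2810.

0.281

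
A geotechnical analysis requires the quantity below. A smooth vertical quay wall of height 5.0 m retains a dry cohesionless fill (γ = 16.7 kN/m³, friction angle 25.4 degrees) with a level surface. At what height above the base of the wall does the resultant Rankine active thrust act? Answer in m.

K_a = 0.3996.
The pressure distribution is triangular, so the resultant acts at H/3 above the base = 5.0/3 = 1.667 m.

1.67 m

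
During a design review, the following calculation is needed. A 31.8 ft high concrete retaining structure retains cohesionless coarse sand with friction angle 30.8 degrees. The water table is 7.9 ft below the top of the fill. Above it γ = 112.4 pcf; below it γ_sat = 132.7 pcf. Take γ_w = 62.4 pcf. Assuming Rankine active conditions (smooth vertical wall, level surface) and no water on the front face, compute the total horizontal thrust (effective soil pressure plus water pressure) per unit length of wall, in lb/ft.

K_a = tan²(45° − φ/2) = 0.3227.
γ' = 132.7 − 62.4 = 70.30 pcf. Depth below WT = 23.9 ft.
σ'_h at WT = K_a γ d_w = 286.6 psf; at base = 286.6 + K_a γ' × 23.9 = 828.8 psf.
P₁ (0–7.9 ft) = ½×286.6×7.9 = 1132. P₂ (7.9–31.8 ft) = ½(286.6+828.8)×23.9 = 13330.
P_w = ½ γ_w h₂² = 0.5×62.4×23.9² = 17820. Total = 1132+13330+17820 = 32280 lb/ft.

32300 lb/ft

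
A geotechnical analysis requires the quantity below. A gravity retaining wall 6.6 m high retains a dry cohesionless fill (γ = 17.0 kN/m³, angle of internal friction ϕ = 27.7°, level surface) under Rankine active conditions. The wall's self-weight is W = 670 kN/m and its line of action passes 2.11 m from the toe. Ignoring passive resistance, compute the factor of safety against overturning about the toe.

K_a = tan²(45° − 27.7°/2) = 0.3653.
P_a = ½K_aγH² = 0.5×0.3653×17.0×6.6² = 135.3 kN/m, acting at H/3 = 2.200 m above the base.
Overturning moment M_o = P_a × H/3 = 135.3 × 2.200 = 297.6.
Resisting moment M_r = W × 2.11 = 670 × 2.11 = 1414.
FS_overturning = M_r/M_o = 1414/297.6 = 4.750.

4.75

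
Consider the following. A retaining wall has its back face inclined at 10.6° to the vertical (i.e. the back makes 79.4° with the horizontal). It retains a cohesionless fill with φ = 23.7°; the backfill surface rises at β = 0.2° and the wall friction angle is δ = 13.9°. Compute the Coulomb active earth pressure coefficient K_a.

K_a = sin²(α+φ) / [sin²α · sin(α−δ) · (1 + √{sin(φ+δ)sin(φ−β) / (sin(α−δ)sin(α+β))})²].
With α = 79.4°, φ = 23.7°, δ = 13.9°, β = 0.2°: K_a = 0.4662.

0.466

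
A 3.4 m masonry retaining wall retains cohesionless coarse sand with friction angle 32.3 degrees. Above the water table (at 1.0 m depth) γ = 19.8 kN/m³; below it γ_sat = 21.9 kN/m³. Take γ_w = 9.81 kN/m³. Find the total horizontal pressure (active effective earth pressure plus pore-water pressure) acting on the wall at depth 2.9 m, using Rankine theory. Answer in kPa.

31.6 kPa

K_a = (1 − sin φ)/(1 + sin φ) = 0.3035.
γ' = 21.9 − 9.81 = 12.09 kN/m³.
Effective vertical stress at 2.9 m: σ'_v = 19.8×1.0 + 12.09×1.90 = 42.77 kPa.
σ'_h = K_a σ'_v = 0.3035 × 42.77 = 12.98 kPa; u = γ_w × 1.90 = 18.64 kPa.
Total σ_h = 12.98 + 18.64 = 31.62 kPa.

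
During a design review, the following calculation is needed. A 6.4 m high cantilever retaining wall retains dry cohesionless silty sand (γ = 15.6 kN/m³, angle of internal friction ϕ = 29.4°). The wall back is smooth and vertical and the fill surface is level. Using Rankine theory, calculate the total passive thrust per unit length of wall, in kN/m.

936 kN/m

K_p = tan²(45° + φ/2) = 2.929.
P_p = ½ K_p γ H² = 0.5 × 2.929 × 15.6 × 6.4² = 935.6 kN/m.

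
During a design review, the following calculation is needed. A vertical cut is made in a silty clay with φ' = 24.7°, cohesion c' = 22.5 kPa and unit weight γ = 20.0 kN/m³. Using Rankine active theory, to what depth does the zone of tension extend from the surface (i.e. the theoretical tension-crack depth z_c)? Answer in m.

K_a = tan²(45° − 24.7°/2) = 0.4106; √K_a = 0.6408.
The active pressure is zero where K_a γ z = 2c√K_a, so z_c = 2c/(γ√K_a) = 2×22.5/(20.0×0.6408) = 3.511 m.

3.51 m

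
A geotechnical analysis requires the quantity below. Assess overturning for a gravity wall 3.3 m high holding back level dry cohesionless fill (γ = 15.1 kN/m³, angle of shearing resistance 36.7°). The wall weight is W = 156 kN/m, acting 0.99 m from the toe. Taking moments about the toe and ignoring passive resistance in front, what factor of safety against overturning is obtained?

K_a = tan²(45° − 36.7°/2) = 0.2519.
P_a = ½K_aγH² = 0.5×0.2519×15.1×3.3² = 20.71 kN/m, acting at H/3 = 1.100 m above the base.
Overturning moment M_o = P_a × H/3 = 20.71 × 1.100 = 22.78.
Resisting moment M_r = W × 0.99 = 156 × 0.99 = 154.4.
FS_overturning = M_r/M_o = 154.4/22.78 = 6.780.

6.78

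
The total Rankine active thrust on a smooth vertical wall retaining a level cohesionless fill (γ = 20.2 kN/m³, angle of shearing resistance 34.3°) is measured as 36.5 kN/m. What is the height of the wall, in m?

3.60 m

K_a = 0.2792. P_a = ½ K_a γ H² ⇒ H = √(2P_a/(K_a γ)).
H = √(2×36.5/(0.2792×20.2)) = 3.598 m.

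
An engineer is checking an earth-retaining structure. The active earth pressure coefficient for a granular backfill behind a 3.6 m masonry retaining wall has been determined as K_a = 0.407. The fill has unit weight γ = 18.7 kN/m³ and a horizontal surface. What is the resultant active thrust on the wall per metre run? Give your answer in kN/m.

P = ½ K_a γ H² = 0.5 × 0.407 × 18.7 × 3.6² = 49.32 kN/m.

49.3 kN/m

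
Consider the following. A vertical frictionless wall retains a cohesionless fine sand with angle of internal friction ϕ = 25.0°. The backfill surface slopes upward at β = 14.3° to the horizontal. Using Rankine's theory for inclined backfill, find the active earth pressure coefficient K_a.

0.462

K_a = cos β · (cos β − √(cos²β − cos²φ)) / (cos β + √(cos²β − cos²φ)).
cos β = 0.9690, cos φ = 0.9063, √(cos²β − cos²φ) = 0.3429.
K_a = 0.9690 × (0.9690 − 0.3429)/(0.9690 + 0.3429) = 0.4624.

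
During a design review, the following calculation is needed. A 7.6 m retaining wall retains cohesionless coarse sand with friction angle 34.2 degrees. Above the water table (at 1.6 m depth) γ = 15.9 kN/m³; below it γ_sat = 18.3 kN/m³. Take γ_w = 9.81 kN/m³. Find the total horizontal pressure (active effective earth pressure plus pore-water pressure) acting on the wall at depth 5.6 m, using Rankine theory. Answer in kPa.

55.9 kPa

K_a = (1 − sin φ)/(1 + sin φ) = 0.2803.
γ' = 18.3 − 9.81 = 8.490 kN/m³.
Effective vertical stress at 5.6 m: σ'_v = 15.9×1.6 + 8.490×4.00 = 59.40 kPa.
σ'_h = K_a σ'_v = 0.2803 × 59.40 = 16.65 kPa; u = γ_w × 4.00 = 39.24 kPa.
Total σ_h = 16.65 + 39.24 = 55.89 kPa.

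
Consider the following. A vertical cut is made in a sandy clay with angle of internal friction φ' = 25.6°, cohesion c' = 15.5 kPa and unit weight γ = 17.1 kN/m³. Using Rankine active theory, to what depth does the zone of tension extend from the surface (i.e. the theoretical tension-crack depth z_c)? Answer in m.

2.88 m

K_a = tan²(45° − 25.6°/2) = 0.3966; √K_a = 0.6297.
The active pressure is zero where K_a γ z = 2c√K_a, so z_c = 2c/(γ√K_a) = 2×15.5/(17.1×0.6297) = 2.879 m.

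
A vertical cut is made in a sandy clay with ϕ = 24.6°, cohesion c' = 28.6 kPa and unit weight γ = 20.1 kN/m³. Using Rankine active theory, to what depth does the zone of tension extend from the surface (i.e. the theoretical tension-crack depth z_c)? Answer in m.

K_a = tan²(45° − 24.6°/2) = 0.4121; √K_a = 0.6420.
The active pressure is zero where K_a γ z = 2c√K_a, so z_c = 2c/(γ√K_a) = 2×28.6/(20.1×0.6420) = 4.433 m.

4.43 m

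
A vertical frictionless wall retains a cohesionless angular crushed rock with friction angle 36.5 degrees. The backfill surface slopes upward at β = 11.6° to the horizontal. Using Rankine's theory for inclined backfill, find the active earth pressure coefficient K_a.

K_a = cos β · (cos β − √(cos²β − cos²φ)) / (cos β + √(cos²β − cos²φ)).
cos β = 0.9796, cos φ = 0.8039, √(cos²β − cos²φ) = 0.5598.
K_a = 0.9796 × (0.9796 − 0.5598)/(0.9796 + 0.5598) = 0.2671.

0.267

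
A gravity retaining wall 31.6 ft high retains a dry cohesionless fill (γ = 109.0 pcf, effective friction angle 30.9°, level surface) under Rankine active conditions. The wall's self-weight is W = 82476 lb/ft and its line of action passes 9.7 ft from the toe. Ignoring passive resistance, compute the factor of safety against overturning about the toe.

4.34

K_a = tan²(45° − 30.9°/2) = 0.3214.
P_a = ½K_aγH² = 0.5×0.3214×109.0×31.6² = 17490 lb/ft, acting at H/3 = 10.53 ft above the base.
Overturning moment M_o = P_a × H/3 = 17490 × 10.53 = 184200.
Resisting moment M_r = W × 9.7 = 82476 × 9.7 = 800000.
FS_overturning = M_r/M_o = 800000/184200 = 4.342.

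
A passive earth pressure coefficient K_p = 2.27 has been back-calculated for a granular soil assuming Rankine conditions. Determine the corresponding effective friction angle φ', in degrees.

K_p = (1+sin φ)/(1−sin φ) ⇒ sin φ = (K_p − 1)/(K_p + 1) = 0.3884.
φ = arcsin(0.3884) = 22.85°.

22.9°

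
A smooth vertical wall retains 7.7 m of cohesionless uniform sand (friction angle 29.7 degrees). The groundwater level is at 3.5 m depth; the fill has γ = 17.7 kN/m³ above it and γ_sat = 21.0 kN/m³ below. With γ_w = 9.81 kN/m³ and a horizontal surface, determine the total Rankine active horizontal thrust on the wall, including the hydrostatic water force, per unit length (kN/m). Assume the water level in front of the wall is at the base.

244 kN/m

K_a = tan²(45° − φ/2) = 0.3374.
γ' = 21.0 − 9.81 = 11.19 kN/m³. Depth below WT = 4.2 m.
σ'_h at WT = K_a γ d_w = 20.90 kPa; at base = 20.90 + K_a γ' × 4.2 = 36.76 kPa.
P₁ (0–3.5 m) = ½×20.90×3.5 = 36.58. P₂ (3.5–7.7 m) = ½(20.90+36.76)×4.2 = 121.1.
P_w = ½ γ_w h₂² = 0.5×9.81×4.2² = 86.52. Total = 36.58+121.1+86.52 = 244.2 kN/m.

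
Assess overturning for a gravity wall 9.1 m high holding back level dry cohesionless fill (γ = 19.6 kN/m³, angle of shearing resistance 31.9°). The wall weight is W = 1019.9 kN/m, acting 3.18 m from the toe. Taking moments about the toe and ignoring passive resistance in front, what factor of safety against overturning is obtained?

4.27

K_a = tan²(45° − 31.9°/2) = 0.3085.
P_a = ½K_aγH² = 0.5×0.3085×19.6×9.1² = 250.4 kN/m, acting at H/3 = 3.033 m above the base.
Overturning moment M_o = P_a × H/3 = 250.4 × 3.033 = 759.5.
Resisting moment M_r = W × 3.18 = 1019.9 × 3.18 = 3243.
FS_overturning = M_r/M_o = 3243/759.5 = 4.270.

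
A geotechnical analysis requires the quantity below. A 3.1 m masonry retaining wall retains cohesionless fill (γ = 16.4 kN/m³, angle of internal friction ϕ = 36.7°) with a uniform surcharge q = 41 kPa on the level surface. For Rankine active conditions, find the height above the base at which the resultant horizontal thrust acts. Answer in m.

1.35 m

K_a = 0.2519.
Triangular part P₁ = ½K_aγH² = 19.85 at H/3 = 1.033 m; rectangular part P₂ = K_a q H = 32.01 at H/2 = 1.550 m.
ȳ = (P₁·1.033 + P₂·1.550)/(P₁+P₂) = 1.352 m.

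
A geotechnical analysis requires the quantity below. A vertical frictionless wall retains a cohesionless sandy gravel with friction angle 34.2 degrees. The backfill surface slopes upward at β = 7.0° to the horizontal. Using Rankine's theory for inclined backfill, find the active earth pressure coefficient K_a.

K_a = cos β · (cos β − √(cos²β − cos²φ)) / (cos β + √(cos²β − cos²φ)).
cos β = 0.9925, cos φ = 0.8271, √(cos²β − cos²φ) = 0.5487.
K_a = 0.9925 × (0.9925 − 0.5487)/(0.9925 + 0.5487) = 0.2858.

0.286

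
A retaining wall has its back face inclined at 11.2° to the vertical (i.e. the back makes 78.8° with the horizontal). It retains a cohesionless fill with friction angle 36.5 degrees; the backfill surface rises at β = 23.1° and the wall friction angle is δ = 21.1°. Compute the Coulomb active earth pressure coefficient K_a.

0.455

K_a = sin²(α+φ) / [sin²α · sin(α−δ) · (1 + √{sin(φ+δ)sin(φ−β) / (sin(α−δ)sin(α+β))})²].
With α = 78.8°, φ = 36.5°, δ = 21.1°, β = 23.1°: K_a = 0.4548.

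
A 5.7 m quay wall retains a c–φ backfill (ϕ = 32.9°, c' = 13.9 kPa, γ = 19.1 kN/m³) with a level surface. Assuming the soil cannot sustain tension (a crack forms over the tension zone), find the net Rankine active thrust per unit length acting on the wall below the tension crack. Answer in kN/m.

K_a = 0.2960; √K_a = 0.5441.
Tension-crack depth z_c = 2c/(γ√K_a) = 2×13.9/(19.1×0.5441) = 2.675 m.
σ_a at base = K_a γ H − 2c√K_a = 0.2960×19.1×5.7 − 2×13.9×0.5441 = 17.10 kPa.
P_a = ½ × 17.10 × (H − z_c) = 0.5×17.10×3.025 = 25.87 kN/m.

25.9 kN/m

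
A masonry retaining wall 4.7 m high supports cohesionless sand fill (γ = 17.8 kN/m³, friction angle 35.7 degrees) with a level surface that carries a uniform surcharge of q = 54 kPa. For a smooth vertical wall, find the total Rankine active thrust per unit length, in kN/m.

118 kN/m

K_a = tan²(45° − φ/2) = 0.2630.
Soil triangle: ½ K_a γ H² = 0.5×0.2630×17.8×4.7² = 51.70 kN/m.
Surcharge rectangle: K_a q H = 0.2630×54×4.7 = 66.75 kN/m.
Total = 51.70 + 66.75 = 118.5 kN/m.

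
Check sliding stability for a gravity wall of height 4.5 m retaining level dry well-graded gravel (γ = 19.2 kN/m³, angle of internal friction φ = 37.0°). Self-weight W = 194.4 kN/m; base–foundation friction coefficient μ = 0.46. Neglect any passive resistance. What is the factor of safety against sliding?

K_a = tan²(45° − 37.0°/2) = 0.2486.
P_a = ½K_aγH² = 0.5×0.2486×19.2×4.5² = 48.32 kN/m, acting at H/3 = 1.500 m above the base.
FS_sliding = μW / P_a = 0.46×194.4 / 48.32 = 1.850.

1.85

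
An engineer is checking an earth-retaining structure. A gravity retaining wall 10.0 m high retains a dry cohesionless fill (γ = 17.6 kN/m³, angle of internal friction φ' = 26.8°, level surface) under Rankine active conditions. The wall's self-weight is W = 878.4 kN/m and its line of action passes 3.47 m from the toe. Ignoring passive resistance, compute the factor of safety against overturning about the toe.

2.75

K_a = tan²(45° − 26.8°/2) = 0.3785.
P_a = ½K_aγH² = 0.5×0.3785×17.6×10.0² = 333.1 kN/m, acting at H/3 = 3.333 m above the base.
Overturning moment M_o = P_a × H/3 = 333.1 × 3.333 = 1110.
Resisting moment M_r = W × 3.47 = 878.4 × 3.47 = 3048.
FS_overturning = M_r/M_o = 3048/1110 = 2.746.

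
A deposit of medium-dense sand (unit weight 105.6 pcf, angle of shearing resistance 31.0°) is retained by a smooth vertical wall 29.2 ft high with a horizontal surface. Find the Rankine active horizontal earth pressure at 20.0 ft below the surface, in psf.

676 psf

K_a = (1 − sin φ)/(1 + sin φ) = 0.3201.
σ_h = K_a γ z = 0.3201 × 105.6 × 20.0 = 676.0 psf.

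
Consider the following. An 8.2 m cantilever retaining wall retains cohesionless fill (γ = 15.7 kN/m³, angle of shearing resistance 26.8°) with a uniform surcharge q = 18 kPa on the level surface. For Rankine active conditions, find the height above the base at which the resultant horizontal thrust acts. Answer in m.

3.03 m

K_a = 0.3785.
Triangular part P₁ = ½K_aγH² = 199.8 at H/3 = 2.733 m; rectangular part P₂ = K_a q H = 55.86 at H/2 = 4.100 m.
ȳ = (P₁·2.733 + P₂·4.100)/(P₁+P₂) = 3.032 m.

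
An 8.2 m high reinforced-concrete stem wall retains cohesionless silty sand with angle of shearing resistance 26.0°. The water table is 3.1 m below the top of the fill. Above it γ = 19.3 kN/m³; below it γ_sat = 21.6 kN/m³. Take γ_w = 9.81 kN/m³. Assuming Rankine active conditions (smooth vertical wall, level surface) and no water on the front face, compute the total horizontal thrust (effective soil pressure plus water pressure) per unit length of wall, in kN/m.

343 kN/m

K_a = tan²(45° − φ/2) = 0.3905.
γ' = 21.6 − 9.81 = 11.79 kN/m³. Depth below WT = 5.1 m.
σ'_h at WT = K_a γ d_w = 23.36 kPa; at base = 23.36 + K_a γ' × 5.1 = 46.84 kPa.
P₁ (0–3.1 m) = ½×23.36×3.1 = 36.21. P₂ (3.1–8.2 m) = ½(23.36+46.84)×5.1 = 179.0.
P_w = ½ γ_w h₂² = 0.5×9.81×5.1² = 127.6. Total = 36.21+179.0+127.6 = 342.8 kN/m.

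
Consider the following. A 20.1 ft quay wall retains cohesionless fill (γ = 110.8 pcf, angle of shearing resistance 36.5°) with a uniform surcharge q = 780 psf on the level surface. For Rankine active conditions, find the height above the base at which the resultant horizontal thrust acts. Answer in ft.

K_a = 0.2541.
Triangular part P₁ = ½K_aγH² = 5686 at H/3 = 6.700 ft; rectangular part P₂ = K_a q H = 3983 at H/2 = 10.05 ft.
ȳ = (P₁·6.700 + P₂·10.05)/(P₁+P₂) = 8.080 ft.

8.08 ft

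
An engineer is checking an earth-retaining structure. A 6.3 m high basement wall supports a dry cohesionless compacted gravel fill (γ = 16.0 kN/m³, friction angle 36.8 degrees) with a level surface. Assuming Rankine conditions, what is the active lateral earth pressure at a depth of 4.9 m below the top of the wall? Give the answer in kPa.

19.7 kPa

K_a = (1 − sin φ)/(1 + sin φ) = 0.2508.
σ_h = K_a γ z = 0.2508 × 16.0 × 4.9 = 19.66 kPa.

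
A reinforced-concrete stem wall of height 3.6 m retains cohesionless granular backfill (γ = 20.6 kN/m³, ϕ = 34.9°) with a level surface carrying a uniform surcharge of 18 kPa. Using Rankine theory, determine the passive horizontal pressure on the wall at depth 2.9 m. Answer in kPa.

K_p = (1 + sin φ)/(1 − sin φ) = 3.674.
σ_v = γz + q = 20.6 × 2.9 + 18 = 77.74 kPa.
σ_h = K_p σ_v = 3.674 × 77.74 = 285.7 kPa.

286 kPa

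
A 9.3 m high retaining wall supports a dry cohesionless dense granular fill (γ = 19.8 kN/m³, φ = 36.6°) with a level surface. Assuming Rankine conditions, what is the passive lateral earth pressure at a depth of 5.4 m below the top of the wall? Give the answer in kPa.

423 kPa

K_p = (1 + sin φ)/(1 − sin φ) = 3.953.
σ_h = K_p γ z = 3.953 × 19.8 × 5.4 = 422.7 kPa.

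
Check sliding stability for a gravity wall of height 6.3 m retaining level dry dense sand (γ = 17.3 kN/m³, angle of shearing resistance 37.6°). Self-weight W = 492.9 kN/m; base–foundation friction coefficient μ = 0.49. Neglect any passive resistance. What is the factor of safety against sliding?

2.91

K_a = tan²(45° − 37.6°/2) = 0.2421.
P_a = ½K_aγH² = 0.5×0.2421×17.3×6.3² = 83.13 kN/m, acting at H/3 = 2.100 m above the base.
FS_sliding = μW / P_a = 0.49×492.9 / 83.13 = 2.905.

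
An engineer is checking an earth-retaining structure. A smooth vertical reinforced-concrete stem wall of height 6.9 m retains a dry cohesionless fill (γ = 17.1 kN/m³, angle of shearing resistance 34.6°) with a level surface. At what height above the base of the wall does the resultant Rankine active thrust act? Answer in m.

K_a = 0.2756.
The pressure distribution is triangular, so the resultant acts at H/3 above the base = 6.9/3 = 2.300 m.

2.30 m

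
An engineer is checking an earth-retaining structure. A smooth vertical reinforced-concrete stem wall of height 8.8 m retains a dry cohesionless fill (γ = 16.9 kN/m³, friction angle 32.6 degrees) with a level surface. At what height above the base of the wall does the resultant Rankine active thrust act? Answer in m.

2.93 m

K_a = 0.2997.
The pressure distribution is triangular, so the resultant acts at H/3 above the base = 8.8/3 = 2.933 m.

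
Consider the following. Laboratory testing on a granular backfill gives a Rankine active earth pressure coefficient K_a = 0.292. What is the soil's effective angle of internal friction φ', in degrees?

K_a = tan²(45° − φ/2) ⇒ 45° − φ/2 = arctan(√0.292) = 28.39°.
φ = 2(45° − 28.39°) = 33.23°.

33.2°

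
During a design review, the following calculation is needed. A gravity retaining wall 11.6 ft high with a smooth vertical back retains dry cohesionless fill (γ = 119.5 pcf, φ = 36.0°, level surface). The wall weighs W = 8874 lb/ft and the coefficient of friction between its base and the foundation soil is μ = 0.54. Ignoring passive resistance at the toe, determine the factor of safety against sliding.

2.30

K_a = tan²(45° − 36.0°/2) = 0.2596.
P_a = ½K_aγH² = 0.5×0.2596×119.5×11.6² = 2087 lb/ft, acting at H/3 = 3.867 ft above the base.
FS_sliding = μW / P_a = 0.54×8874 / 2087 = 2.296.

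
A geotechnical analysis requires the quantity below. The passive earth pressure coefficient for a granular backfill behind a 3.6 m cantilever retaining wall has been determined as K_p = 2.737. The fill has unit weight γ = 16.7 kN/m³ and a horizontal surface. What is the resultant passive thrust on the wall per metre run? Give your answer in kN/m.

P = ½ K_p γ H² = 0.5 × 2.737 × 16.7 × 3.6² = 296.2 kN/m.

296 kN/m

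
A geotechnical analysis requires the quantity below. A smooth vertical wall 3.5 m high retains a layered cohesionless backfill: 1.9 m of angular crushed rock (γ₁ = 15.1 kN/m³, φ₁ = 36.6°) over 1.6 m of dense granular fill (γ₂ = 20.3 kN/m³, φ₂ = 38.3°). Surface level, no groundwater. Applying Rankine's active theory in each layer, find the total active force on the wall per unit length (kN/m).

K_a1 = tan²(45°−36.6°/2) = 0.2530; K_a2 = tan²(45°−38.3°/2) = 0.2347.
Layer 1: σ at base = K_a1 γ₁ h₁ = 7.257 kPa; P₁ = ½×7.257×1.9 = 6.894.
Layer 2: σ_v at top = γ₁h₁ = 28.69; σ_h top = K_a2×28.69 = 6.735; σ_h base = K_a2×(28.69+20.3×1.6) = 14.36.
P₂ = ½(6.735+14.36)×1.6 = 16.87. Total P_a = 6.894+16.87 = 23.77 kN/m.

23.8 kN/m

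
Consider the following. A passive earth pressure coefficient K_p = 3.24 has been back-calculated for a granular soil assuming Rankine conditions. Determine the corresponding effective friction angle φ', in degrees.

31.9°

K_p = (1+sin φ)/(1−sin φ) ⇒ sin φ = (K_p − 1)/(K_p + 1) = 0.5283.
φ = arcsin(0.5283) = 31.89°.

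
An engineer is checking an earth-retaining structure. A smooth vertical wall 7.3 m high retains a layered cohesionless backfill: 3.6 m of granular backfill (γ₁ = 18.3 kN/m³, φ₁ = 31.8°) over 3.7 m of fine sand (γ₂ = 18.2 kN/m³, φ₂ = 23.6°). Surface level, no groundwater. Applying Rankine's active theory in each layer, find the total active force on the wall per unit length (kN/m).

194 kN/m

K_a1 = tan²(45°−31.8°/2) = 0.3098; K_a2 = tan²(45°−23.6°/2) = 0.4282.
Layer 1: σ at base = K_a1 γ₁ h₁ = 20.41 kPa; P₁ = ½×20.41×3.6 = 36.74.
Layer 2: σ_v at top = γ₁h₁ = 65.88; σ_h top = K_a2×65.88 = 28.21; σ_h base = K_a2×(65.88+18.2×3.7) = 57.05.
P₂ = ½(28.21+57.05)×3.7 = 157.7. Total P_a = 36.74+157.7 = 194.5 kN/m.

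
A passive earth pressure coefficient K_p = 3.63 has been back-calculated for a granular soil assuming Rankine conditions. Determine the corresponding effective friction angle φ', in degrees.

34.6°

K_p = (1+sin φ)/(1−sin φ) ⇒ sin φ = (K_p − 1)/(K_p + 1) = 0.5680.
φ = arcsin(0.5680) = 34.61°.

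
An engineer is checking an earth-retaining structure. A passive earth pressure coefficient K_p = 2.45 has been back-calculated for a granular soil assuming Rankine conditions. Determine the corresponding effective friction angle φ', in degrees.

24.9°

K_p = (1+sin φ)/(1−sin φ) ⇒ sin φ = (K_p − 1)/(K_p + 1) = 0.4203.
φ = arcsin(0.4203) = 24.85°.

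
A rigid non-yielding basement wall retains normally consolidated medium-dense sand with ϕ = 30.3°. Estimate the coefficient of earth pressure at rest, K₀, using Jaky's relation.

0.495

K₀ = 1 − sin φ' = 1 − sin 30.3° = 0.4955.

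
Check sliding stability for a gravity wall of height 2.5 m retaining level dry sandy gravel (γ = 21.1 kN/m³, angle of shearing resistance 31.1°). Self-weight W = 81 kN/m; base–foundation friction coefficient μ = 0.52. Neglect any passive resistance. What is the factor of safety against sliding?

2.00

K_a = tan²(45° − 31.1°/2) = 0.3188.
P_a = ½K_aγH² = 0.5×0.3188×21.1×2.5² = 21.02 kN/m, acting at H/3 = 0.8333 m above the base.
FS_sliding = μW / P_a = 0.52×81 / 21.02 = 2.004.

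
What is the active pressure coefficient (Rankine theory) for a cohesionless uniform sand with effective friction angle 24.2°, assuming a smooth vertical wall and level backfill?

K_a = (1 − sin φ)/(1 + sin φ) = (1 − sin 24.2°)/(1 + sin 24.2°) = 0.4185.

0.419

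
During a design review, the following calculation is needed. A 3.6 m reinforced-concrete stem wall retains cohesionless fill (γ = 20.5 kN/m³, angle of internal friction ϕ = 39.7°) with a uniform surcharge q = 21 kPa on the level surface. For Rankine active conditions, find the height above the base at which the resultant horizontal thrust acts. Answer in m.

K_a = 0.2204.
Triangular part P₁ = ½K_aγH² = 29.28 at H/3 = 1.200 m; rectangular part P₂ = K_a q H = 16.66 at H/2 = 1.800 m.
ȳ = (P₁·1.200 + P₂·1.800)/(P₁+P₂) = 1.418 m.

1.42 m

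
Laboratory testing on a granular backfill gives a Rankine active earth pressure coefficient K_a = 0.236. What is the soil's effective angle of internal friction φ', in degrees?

38.2°

K_a = tan²(45° − φ/2) ⇒ 45° − φ/2 = arctan(√0.236) = 25.91°.
φ = 2(45° − 25.91°) = 38.18°.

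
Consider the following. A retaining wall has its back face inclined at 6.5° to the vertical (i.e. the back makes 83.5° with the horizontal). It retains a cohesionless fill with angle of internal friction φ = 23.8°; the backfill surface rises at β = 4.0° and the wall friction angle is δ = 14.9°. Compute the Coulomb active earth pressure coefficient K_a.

K_a = sin²(α+φ) / [sin²α · sin(α−δ) · (1 + √{sin(φ+δ)sin(φ−β) / (sin(α−δ)sin(α+β))})²].
With α = 83.5°, φ = 23.8°, δ = 14.9°, β = 4.0°: K_a = 0.4545.

0.455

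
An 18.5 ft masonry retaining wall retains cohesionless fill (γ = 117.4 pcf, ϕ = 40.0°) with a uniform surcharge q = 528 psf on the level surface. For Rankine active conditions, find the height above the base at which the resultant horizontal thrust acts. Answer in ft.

K_a = 0.2174.
Triangular part P₁ = ½K_aγH² = 4368 at H/3 = 6.167 ft; rectangular part P₂ = K_a q H = 2124 at H/2 = 9.250 ft.
ȳ = (P₁·6.167 + P₂·9.250)/(P₁+P₂) = 7.175 ft.

7.18 ft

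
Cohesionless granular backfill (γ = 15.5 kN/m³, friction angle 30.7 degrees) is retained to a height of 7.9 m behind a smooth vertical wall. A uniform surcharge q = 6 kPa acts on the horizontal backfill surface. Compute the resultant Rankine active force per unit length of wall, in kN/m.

K_a = tan²(45° − φ/2) = 0.3240.
Soil triangle: ½ K_a γ H² = 0.5×0.3240×15.5×7.9² = 156.7 kN/m.
Surcharge rectangle: K_a q H = 0.3240×6×7.9 = 15.36 kN/m.
Total = 156.7 + 15.36 = 172.1 kN/m.

172 kN/m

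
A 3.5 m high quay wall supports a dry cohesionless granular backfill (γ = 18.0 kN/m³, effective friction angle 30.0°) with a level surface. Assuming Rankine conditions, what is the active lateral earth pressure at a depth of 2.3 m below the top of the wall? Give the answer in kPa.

K_a = (1 − sin φ)/(1 + sin φ) = 0.3333.
σ_h = K_a γ z = 0.3333 × 18.0 × 2.3 = 13.80 kPa.

13.8 kPa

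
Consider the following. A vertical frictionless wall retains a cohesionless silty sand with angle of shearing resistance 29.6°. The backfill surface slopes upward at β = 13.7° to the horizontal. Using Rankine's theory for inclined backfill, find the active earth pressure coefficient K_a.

0.372

K_a = cos β · (cos β − √(cos²β − cos²φ)) / (cos β + √(cos²β − cos²φ)).
cos β = 0.9715, cos φ = 0.8695, √(cos²β − cos²φ) = 0.4335.
K_a = 0.9715 × (0.9715 − 0.4335)/(0.9715 + 0.4335) = 0.3721.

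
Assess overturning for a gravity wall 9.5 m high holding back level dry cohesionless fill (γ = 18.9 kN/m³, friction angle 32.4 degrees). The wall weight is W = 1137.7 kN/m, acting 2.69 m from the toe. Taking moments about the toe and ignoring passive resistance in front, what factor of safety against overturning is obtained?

K_a = tan²(45° − 32.4°/2) = 0.3022.
P_a = ½K_aγH² = 0.5×0.3022×18.9×9.5² = 257.8 kN/m, acting at H/3 = 3.167 m above the base.
Overturning moment M_o = P_a × H/3 = 257.8 × 3.167 = 816.2.
Resisting moment M_r = W × 2.69 = 1137.7 × 2.69 = 3060.
FS_overturning = M_r/M_o = 3060/816.2 = 3.749.

3.75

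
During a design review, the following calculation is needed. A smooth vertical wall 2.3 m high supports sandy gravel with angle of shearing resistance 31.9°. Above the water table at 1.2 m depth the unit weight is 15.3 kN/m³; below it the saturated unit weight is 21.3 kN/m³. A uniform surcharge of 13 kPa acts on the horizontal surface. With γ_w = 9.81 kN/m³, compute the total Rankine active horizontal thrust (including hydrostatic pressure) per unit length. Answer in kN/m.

K_a = tan²(45° − φ/2) = 0.3085.
γ' = 21.3 − 9.81 = 11.49 kN/m³. h₂ = H − d_w = 1.1 m.
σ'_h: at surface K_a·q = 4.011; at WT K_a(q+γd_w) = 9.675; at base K_a(q+γd_w+γ'h₂) = 13.57 kPa.
P₁ = ½(4.011+9.675)×1.2 = 8.212; P₂ = ½(9.675+13.57)×1.1 = 12.79; P_w = ½γ_w h₂² = 5.935.
Total = 8.212+12.79+5.935 = 26.93 kN/m.

26.9 kN/m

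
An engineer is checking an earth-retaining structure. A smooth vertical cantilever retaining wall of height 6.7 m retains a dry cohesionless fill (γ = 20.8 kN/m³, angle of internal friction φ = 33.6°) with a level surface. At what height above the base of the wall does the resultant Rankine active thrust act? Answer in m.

K_a = 0.2875.
The pressure distribution is triangular, so the resultant acts at H/3 above the base = 6.7/3 = 2.233 m.

2.23 m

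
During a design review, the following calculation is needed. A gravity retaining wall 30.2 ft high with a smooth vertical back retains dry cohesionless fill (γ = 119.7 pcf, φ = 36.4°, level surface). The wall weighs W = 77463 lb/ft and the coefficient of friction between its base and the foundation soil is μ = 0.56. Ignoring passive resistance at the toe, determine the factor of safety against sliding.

3.11

K_a = tan²(45° − 36.4°/2) = 0.2552.
P_a = ½K_aγH² = 0.5×0.2552×119.7×30.2² = 13930 lb/ft, acting at H/3 = 10.07 ft above the base.
FS_sliding = μW / P_a = 0.56×77463 / 13930 = 3.114.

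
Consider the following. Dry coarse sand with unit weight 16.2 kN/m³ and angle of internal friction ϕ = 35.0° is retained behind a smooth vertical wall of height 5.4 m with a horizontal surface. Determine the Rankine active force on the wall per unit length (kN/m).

K_a = tan²(45° − φ/2) = 0.2710.
P_a = ½ K_a γ H² = 0.5 × 0.2710 × 16.2 × 5.4² = 64.01 kN/m.

64.0 kN/m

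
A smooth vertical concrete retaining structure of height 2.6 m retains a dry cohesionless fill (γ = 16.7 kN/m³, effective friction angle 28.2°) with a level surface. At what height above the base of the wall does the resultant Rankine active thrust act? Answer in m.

K_a = 0.3582.
The pressure distribution is triangular, so the resultant acts at H/3 above the base = 2.6/3 = 0.8667 m.

0.867 m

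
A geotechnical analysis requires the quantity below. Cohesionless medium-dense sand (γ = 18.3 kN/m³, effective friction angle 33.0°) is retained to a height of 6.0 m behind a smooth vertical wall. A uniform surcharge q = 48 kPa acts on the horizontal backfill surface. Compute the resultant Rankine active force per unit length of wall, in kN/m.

K_a = tan²(45° − φ/2) = 0.2948.
Soil triangle: ½ K_a γ H² = 0.5×0.2948×18.3×6.0² = 97.11 kN/m.
Surcharge rectangle: K_a q H = 0.2948×48×6.0 = 84.90 kN/m.
Total = 97.11 + 84.90 = 182.0 kN/m.

182 kN/m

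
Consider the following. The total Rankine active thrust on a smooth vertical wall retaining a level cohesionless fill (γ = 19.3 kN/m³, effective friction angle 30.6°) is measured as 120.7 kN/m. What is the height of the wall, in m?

K_a = 0.3253. P_a = ½ K_a γ H² ⇒ H = √(2P_a/(K_a γ)).
H = √(2×120.7/(0.3253×19.3)) = 6.200 m.

6.20 m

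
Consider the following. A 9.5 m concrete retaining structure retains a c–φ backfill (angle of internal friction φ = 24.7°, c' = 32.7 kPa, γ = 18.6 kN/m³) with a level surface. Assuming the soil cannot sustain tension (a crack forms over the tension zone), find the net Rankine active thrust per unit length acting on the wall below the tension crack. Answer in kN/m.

K_a = 0.4106; √K_a = 0.6408.
Tension-crack depth z_c = 2c/(γ√K_a) = 2×32.7/(18.6×0.6408) = 5.487 m.
σ_a at base = K_a γ H − 2c√K_a = 0.4106×18.6×9.5 − 2×32.7×0.6408 = 30.64 kPa.
P_a = ½ × 30.64 × (H − z_c) = 0.5×30.64×4.013 = 61.48 kN/m.

61.5 kN/m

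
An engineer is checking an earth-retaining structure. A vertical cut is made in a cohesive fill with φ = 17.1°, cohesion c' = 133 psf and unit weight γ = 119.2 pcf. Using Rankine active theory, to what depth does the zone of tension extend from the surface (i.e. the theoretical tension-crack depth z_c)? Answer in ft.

3.02 ft

K_a = tan²(45° − 17.1°/2) = 0.5455; √K_a = 0.7386.
The active pressure is zero where K_a γ z = 2c√K_a, so z_c = 2c/(γ√K_a) = 2×133/(119.2×0.7386) = 3.021 ft.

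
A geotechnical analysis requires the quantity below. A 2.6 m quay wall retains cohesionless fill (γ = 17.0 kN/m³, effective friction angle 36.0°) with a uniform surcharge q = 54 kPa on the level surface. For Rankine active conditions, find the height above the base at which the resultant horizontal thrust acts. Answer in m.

K_a = 0.2596.
Triangular part P₁ = ½K_aγH² = 14.92 at H/3 = 0.8667 m; rectangular part P₂ = K_a q H = 36.45 at H/2 = 1.300 m.
ȳ = (P₁·0.8667 + P₂·1.300)/(P₁+P₂) = 1.174 m.

1.17 m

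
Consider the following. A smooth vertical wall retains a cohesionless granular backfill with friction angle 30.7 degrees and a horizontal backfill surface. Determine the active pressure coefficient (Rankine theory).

0.324

K_a = (1 − sin φ)/(1 + sin φ) = (1 − sin 30.7°)/(1 + sin 30.7°) = 0.3240.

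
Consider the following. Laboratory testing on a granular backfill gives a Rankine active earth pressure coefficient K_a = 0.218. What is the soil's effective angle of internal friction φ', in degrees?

K_a = tan²(45° − φ/2) ⇒ 45° − φ/2 = arctan(√0.218) = 25.03°.
φ = 2(45° − 25.03°) = 39.94°.

39.9°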